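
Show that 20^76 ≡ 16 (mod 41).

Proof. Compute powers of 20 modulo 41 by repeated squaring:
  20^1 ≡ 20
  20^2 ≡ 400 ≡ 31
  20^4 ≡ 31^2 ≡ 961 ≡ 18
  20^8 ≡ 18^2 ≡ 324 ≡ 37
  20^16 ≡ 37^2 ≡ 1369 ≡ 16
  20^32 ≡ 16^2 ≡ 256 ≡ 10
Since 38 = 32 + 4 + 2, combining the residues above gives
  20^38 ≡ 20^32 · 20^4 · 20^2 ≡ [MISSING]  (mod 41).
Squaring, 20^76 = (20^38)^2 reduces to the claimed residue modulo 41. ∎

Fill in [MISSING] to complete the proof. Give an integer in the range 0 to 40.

20^32 · 20^4 · 20^2 ≡ 10 · 18 · 31 = 5580.
5580 mod 41 = 4, so 20^38 ≡ 4 (mod 41).

4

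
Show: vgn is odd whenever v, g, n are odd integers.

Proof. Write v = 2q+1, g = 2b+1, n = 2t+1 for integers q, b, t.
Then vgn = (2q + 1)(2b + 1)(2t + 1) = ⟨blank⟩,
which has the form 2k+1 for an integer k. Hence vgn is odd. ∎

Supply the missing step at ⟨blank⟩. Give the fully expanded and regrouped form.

(2q + 1)(2b + 1)(2t + 1) = 8bqt + 4bq + 4bt + 2b + 4qt + 2q + 2t + 1
= 2(4bqt + 2bq + 2bt + b + 2qt + q + t) + 1.
Since 4bqt + 2bq + 2bt + b + 2qt + q + t is an integer, the product is of the form 2k+1 for an integer k.

2(4bqt + 2bq + 2bt + b + 2qt + q + t) + 1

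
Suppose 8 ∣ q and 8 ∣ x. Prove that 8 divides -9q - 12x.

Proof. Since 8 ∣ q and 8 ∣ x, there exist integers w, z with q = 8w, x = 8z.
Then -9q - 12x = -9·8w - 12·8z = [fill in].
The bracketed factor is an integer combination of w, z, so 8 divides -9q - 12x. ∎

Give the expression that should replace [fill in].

8(-9w - 12z)

Pull the common 8 out of every term: -9·8w - 12·8z = 8(-9w - 12z).
-9w - 12z is an integer, which exhibits the divisibility.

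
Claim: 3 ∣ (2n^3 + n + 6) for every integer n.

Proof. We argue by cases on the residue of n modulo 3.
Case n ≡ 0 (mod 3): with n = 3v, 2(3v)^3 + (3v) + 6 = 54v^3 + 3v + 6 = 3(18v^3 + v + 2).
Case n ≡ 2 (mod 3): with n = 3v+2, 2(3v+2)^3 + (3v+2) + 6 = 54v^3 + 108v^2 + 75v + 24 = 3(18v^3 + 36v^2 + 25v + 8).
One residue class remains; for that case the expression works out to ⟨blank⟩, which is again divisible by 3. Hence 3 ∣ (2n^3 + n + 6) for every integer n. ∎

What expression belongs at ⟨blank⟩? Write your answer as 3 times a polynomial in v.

3(18v^3 + 18v^2 + 7v + 3)

The residues treated are {0, 2}, so the missing case is n ≡ 1 (mod 3); write n = 3v+1.
Then 2(3v+1)^3 + (3v+1) + 6 = 54v^3 + 54v^2 + 21v + 9 = 3(18v^3 + 18v^2 + 7v + 3).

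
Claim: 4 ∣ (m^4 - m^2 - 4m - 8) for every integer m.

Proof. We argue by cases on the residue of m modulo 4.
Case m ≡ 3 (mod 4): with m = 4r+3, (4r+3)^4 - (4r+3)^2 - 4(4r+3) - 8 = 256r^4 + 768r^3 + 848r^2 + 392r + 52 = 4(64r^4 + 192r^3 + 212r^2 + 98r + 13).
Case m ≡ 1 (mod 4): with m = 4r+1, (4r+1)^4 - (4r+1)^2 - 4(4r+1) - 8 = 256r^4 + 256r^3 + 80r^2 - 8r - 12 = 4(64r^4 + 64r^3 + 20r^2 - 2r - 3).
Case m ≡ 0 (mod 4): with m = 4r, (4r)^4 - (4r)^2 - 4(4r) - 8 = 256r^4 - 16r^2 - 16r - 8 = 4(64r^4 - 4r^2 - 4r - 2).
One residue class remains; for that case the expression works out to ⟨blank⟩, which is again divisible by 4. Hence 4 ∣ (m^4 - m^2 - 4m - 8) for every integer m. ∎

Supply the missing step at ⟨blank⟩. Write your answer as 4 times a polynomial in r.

4(64r^4 + 128r^3 + 92r^2 + 24r - 1)

Only m ≡ 2 (mod 4) is unaccounted for. Put m = 4r+2:
(4r+2)^4 - (4r+2)^2 - 4(4r+2) - 8 expands to 256r^4 + 512r^3 + 368r^2 + 96r - 4,
and factoring out 4 leaves 4(64r^4 + 128r^3 + 92r^2 + 24r - 1).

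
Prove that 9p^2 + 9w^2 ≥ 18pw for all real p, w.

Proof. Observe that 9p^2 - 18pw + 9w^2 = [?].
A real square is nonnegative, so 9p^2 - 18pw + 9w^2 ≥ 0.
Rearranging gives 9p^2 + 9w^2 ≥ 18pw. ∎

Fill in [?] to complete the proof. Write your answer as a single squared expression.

9p^2 - 18pw + 9w^2 is a perfect-square trinomial: the outer terms are (3p)^2 and (3w)^2, and the cross term is -2·3p·3w.
So 9p^2 - 18pw + 9w^2 = (3p - 3w)^2 ≥ 0.

(3p - 3w)^2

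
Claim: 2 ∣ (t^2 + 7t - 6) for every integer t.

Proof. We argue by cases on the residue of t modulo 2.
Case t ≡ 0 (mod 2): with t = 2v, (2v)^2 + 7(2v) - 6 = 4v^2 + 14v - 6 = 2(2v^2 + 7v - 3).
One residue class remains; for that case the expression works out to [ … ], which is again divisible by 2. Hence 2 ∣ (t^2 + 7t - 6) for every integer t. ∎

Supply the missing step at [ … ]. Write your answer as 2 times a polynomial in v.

Only t ≡ 1 (mod 2) is unaccounted for. Put t = 2v+1:
(2v+1)^2 + 7(2v+1) - 6 expands to 4v^2 + 18v + 2,
and factoring out 2 leaves 2(2v^2 + 9v + 1).

2(2v^2 + 9v + 1)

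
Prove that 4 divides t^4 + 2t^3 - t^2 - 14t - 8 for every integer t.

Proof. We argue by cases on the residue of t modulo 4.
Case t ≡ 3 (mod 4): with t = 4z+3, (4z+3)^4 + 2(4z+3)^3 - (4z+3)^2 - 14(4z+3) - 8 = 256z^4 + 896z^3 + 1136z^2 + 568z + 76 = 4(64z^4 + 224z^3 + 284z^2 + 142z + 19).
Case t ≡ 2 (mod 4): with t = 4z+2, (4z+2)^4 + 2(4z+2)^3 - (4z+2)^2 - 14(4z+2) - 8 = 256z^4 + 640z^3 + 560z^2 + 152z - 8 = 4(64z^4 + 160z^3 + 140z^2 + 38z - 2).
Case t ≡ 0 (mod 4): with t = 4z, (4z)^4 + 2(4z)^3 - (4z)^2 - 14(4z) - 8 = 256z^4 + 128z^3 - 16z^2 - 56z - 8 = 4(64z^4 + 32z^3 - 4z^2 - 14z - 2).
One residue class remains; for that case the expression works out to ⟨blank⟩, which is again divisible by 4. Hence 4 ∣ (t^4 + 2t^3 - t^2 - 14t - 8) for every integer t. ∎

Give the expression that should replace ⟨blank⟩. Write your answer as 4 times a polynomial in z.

4(64z^4 + 96z^3 + 44z^2 - 6z - 5)

Only t ≡ 1 (mod 4) is unaccounted for. Put t = 4z+1:
(4z+1)^4 + 2(4z+1)^3 - (4z+1)^2 - 14(4z+1) - 8 expands to 256z^4 + 384z^3 + 176z^2 - 24z - 20,
and factoring out 4 leaves 4(64z^4 + 96z^3 + 44z^2 - 6z - 5).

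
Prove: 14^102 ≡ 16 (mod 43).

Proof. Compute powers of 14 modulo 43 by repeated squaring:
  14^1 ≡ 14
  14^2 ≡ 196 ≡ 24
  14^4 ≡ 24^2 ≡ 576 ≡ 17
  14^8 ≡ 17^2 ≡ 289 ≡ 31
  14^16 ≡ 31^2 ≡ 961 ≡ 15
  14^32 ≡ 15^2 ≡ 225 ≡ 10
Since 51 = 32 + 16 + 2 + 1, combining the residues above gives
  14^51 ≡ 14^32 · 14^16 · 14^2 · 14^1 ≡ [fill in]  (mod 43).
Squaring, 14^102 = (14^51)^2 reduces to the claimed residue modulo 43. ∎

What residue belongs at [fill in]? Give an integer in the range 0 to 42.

4

Multiply the listed residues: 10 · 15 · 24 · 14 = 150 → 3600 → 50400.
Reducing modulo 43: 50400 = 1172·43 + 4, so 14^51 ≡ 4.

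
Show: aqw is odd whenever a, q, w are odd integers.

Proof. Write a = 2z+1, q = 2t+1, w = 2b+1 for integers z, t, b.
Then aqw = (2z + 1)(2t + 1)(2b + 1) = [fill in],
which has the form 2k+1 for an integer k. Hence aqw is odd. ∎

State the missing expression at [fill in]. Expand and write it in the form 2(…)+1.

2(4btz + 2bt + 2bz + b + 2tz + t + z) + 1

(2z + 1)(2t + 1)(2b + 1) = 8btz + 4bt + 4bz + 2b + 4tz + 2t + 2z + 1
= 2(4btz + 2bt + 2bz + b + 2tz + t + z) + 1.
Since 4btz + 2bt + 2bz + b + 2tz + t + z is an integer, the product is of the form 2k+1 for an integer k.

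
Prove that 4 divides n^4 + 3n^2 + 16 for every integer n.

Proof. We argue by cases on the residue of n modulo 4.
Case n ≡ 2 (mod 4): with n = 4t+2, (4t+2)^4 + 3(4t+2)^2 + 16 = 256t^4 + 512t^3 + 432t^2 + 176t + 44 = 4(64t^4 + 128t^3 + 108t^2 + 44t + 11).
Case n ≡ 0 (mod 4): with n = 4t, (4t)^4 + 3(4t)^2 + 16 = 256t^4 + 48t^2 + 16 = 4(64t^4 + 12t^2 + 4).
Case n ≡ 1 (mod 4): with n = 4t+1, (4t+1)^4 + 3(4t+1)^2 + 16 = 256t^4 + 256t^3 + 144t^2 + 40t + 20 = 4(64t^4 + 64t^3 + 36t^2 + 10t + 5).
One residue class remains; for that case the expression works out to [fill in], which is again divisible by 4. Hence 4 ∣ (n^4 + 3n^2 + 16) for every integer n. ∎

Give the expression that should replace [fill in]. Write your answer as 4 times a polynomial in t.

Only n ≡ 3 (mod 4) is unaccounted for. Put n = 4t+3:
(4t+3)^4 + 3(4t+3)^2 + 16 expands to 256t^4 + 768t^3 + 912t^2 + 504t + 124,
and factoring out 4 leaves 4(64t^4 + 192t^3 + 228t^2 + 126t + 31).

4(64t^4 + 192t^3 + 228t^2 + 126t + 31)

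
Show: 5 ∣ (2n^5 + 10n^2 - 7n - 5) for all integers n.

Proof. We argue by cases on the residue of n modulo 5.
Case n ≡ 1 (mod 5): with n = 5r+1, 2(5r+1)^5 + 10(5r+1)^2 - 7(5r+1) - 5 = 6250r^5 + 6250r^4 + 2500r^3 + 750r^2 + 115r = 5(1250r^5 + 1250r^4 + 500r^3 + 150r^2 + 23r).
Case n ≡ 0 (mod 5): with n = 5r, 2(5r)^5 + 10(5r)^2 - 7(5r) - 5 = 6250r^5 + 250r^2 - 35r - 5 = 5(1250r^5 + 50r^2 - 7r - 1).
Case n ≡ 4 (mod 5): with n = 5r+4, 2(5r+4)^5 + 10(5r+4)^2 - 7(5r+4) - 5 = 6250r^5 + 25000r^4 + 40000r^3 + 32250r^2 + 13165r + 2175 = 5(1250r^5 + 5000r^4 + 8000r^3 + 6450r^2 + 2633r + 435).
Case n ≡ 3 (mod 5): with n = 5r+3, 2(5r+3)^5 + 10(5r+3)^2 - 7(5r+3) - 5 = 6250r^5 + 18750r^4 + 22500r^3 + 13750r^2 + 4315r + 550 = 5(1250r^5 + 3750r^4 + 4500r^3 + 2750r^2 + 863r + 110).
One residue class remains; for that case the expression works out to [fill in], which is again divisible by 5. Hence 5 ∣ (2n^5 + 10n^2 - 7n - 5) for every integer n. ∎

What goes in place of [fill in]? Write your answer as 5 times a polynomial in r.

5(1250r^5 + 2500r^4 + 2000r^3 + 850r^2 + 193r + 17)

The residues treated are {1, 0, 4, 3}, so the missing case is n ≡ 2 (mod 5); write n = 5r+2.
Then 2(5r+2)^5 + 10(5r+2)^2 - 7(5r+2) - 5 = 6250r^5 + 12500r^4 + 10000r^3 + 4250r^2 + 965r + 85 = 5(1250r^5 + 2500r^4 + 2000r^3 + 850r^2 + 193r + 17).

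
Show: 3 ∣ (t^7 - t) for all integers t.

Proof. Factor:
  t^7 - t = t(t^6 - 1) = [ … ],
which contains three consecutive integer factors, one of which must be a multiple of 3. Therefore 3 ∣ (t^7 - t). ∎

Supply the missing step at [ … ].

(t - 1)t(t + 1)(t^4 + t^2 + 1)

t^6 - 1 = (t^2 - 1)(t^4 + t^2 + 1), and t^2 - 1 = (t-1)(t+1).
So t(t^6 - 1) = (t - 1)t(t + 1)(t^4 + t^2 + 1).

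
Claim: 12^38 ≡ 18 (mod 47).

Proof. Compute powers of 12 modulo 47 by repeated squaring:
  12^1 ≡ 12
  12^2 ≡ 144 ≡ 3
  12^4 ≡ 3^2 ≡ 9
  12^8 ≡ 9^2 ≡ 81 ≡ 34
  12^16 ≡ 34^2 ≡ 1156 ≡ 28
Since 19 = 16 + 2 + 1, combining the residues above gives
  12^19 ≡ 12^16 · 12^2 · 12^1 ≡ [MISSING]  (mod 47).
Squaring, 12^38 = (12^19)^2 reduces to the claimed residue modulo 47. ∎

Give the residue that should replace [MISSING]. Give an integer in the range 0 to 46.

Multiply the listed residues: 28 · 3 · 12 = 84 → 1008.
Reducing modulo 47: 1008 = 21·47 + 21, so 12^19 ≡ 21.

21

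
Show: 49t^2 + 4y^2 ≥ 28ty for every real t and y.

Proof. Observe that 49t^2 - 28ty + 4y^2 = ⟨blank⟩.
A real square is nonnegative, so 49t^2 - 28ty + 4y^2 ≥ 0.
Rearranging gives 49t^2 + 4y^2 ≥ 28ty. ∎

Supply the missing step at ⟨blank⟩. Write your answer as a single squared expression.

49t^2 - 28ty + 4y^2 is a perfect-square trinomial: the outer terms are (7t)^2 and (2y)^2, and the cross term is -2·7t·2y.
So 49t^2 - 28ty + 4y^2 = (7t - 2y)^2 ≥ 0.

(7t - 2y)^2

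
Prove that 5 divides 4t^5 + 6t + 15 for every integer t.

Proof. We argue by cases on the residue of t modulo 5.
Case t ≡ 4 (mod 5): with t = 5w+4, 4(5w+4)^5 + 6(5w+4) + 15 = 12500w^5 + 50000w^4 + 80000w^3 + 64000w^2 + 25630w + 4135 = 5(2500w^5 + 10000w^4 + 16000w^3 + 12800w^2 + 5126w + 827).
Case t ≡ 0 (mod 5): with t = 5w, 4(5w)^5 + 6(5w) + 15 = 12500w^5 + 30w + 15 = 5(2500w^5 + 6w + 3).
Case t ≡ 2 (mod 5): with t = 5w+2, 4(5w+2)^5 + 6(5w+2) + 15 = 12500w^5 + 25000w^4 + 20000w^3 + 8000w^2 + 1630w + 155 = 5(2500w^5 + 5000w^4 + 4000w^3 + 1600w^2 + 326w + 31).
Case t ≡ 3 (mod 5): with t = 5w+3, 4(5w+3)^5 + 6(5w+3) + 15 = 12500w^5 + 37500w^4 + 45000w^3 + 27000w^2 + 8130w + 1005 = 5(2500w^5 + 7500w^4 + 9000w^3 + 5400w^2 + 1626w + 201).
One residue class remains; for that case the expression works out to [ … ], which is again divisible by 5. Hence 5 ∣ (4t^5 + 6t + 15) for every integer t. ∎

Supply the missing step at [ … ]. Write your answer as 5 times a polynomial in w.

5(2500w^5 + 2500w^4 + 1000w^3 + 200w^2 + 26w + 5)

The residues treated are {4, 0, 2, 3}, so the missing case is t ≡ 1 (mod 5); write t = 5w+1.
Then 4(5w+1)^5 + 6(5w+1) + 15 = 12500w^5 + 12500w^4 + 5000w^3 + 1000w^2 + 130w + 25 = 5(2500w^5 + 2500w^4 + 1000w^3 + 200w^2 + 26w + 5).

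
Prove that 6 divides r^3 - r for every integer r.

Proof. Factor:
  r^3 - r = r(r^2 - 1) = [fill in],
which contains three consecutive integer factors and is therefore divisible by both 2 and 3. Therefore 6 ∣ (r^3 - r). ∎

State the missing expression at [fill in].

(r - 1)r(r + 1)

r(r^2 - 1) = r(r - 1)(r + 1) = (r - 1)r(r + 1).
These three factors are consecutive integers, so their product is divisible by 6.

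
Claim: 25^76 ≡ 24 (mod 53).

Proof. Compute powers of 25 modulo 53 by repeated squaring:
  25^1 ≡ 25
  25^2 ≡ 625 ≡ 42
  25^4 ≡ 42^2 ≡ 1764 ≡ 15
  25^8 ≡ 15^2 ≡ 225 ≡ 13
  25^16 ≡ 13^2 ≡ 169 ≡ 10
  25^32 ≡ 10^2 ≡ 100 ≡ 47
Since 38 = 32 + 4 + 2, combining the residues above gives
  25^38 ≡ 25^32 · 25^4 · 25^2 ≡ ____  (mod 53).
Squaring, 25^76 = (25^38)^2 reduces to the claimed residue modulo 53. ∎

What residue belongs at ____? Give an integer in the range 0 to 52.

36

25^32 · 25^4 · 25^2 ≡ 47 · 15 · 42 = 29610.
29610 mod 53 = 36, so 25^38 ≡ 36 (mod 53).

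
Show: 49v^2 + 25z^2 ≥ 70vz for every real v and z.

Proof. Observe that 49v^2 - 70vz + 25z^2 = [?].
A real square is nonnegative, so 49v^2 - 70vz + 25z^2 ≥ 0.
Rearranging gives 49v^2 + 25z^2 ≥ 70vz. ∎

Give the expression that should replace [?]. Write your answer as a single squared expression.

(7v - 5z)^2

The leading and trailing coefficients are 7^2 and 5^2, and 70 = 2·7·5, so the trinomial is (7v - 5z)^2.
Hence 49v^2 - 70vz + 25z^2 ≥ 0.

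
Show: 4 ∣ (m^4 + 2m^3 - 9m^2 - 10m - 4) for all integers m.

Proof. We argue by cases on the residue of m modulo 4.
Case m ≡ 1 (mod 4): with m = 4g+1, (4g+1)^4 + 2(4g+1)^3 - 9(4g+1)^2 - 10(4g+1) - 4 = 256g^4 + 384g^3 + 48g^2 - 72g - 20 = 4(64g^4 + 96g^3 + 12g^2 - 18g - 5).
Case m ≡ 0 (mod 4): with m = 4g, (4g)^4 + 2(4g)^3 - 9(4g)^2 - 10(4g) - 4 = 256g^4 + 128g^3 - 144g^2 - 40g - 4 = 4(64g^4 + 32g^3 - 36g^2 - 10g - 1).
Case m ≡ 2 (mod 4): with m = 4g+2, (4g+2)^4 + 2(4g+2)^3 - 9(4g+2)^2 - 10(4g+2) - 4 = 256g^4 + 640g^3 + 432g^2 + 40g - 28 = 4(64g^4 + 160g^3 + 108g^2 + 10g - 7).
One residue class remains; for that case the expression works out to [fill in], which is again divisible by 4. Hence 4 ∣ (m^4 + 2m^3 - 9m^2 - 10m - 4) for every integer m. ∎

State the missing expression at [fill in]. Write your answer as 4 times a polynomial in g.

Only m ≡ 3 (mod 4) is unaccounted for. Put m = 4g+3:
(4g+3)^4 + 2(4g+3)^3 - 9(4g+3)^2 - 10(4g+3) - 4 expands to 256g^4 + 896g^3 + 1008g^2 + 392g + 20,
and factoring out 4 leaves 4(64g^4 + 224g^3 + 252g^2 + 98g + 5).

4(64g^4 + 224g^3 + 252g^2 + 98g + 5)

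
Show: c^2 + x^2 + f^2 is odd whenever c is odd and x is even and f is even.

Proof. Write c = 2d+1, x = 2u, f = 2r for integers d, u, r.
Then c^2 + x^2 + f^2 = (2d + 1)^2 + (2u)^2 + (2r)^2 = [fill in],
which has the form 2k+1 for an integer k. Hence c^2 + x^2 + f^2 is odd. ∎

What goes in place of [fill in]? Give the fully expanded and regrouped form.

2(2d^2 + 2d + 2r^2 + 2u^2) + 1

Expanding: (2d + 1)^2 + (2u)^2 + (2r)^2 = 4d^2 + 4d + 4r^2 + 4u^2 + 1.
Every term except the constant is even, so this is 2(2d^2 + 2d + 2r^2 + 2u^2) + 1,
and 2d^2 + 2d + 2r^2 + 2u^2 ∈ ℤ gives the required form.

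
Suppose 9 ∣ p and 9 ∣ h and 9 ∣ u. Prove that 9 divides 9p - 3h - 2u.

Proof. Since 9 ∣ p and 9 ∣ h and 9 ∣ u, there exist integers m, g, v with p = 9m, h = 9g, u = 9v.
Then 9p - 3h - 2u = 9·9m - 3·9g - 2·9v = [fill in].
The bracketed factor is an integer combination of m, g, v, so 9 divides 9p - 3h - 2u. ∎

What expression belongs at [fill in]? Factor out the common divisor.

9(-3g + 9m - 2v)

Each term has a factor of 9: 9·9m - 3·9g - 2·9v = 9·(-3g + 9m - 2v).
Since -3g + 9m - 2v is an integer, 9 ∣ (9p - 3h - 2u).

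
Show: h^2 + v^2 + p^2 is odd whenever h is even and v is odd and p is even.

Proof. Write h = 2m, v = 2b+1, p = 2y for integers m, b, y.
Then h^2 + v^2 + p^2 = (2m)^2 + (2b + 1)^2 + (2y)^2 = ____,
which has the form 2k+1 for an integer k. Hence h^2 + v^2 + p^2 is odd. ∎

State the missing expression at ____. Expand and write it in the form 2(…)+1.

(2m)^2 + (2b + 1)^2 + (2y)^2 = 4b^2 + 4b + 4m^2 + 4y^2 + 1
= 2(2b^2 + 2b + 2m^2 + 2y^2) + 1.
Since 2b^2 + 2b + 2m^2 + 2y^2 is an integer, the sum of squares is of the form 2k+1 for an integer k.

2(2b^2 + 2b + 2m^2 + 2y^2) + 1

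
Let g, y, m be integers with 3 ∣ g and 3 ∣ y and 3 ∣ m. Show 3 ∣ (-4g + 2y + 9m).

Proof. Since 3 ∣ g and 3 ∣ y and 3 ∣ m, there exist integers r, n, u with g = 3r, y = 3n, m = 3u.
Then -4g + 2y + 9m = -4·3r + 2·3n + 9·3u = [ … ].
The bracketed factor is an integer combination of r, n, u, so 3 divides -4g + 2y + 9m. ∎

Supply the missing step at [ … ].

3(2n - 4r + 9u)

Pull the common 3 out of every term: -4·3r + 2·3n + 9·3u = 3(2n - 4r + 9u).
2n - 4r + 9u is an integer, which exhibits the divisibility.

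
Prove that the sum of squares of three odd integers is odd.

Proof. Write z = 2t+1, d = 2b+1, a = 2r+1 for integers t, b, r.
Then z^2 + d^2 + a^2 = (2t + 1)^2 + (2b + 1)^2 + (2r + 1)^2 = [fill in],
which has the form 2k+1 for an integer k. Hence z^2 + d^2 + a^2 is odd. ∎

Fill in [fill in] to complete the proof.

(2t + 1)^2 + (2b + 1)^2 + (2r + 1)^2 = 4b^2 + 4b + 4r^2 + 4r + 4t^2 + 4t + 3
= 2(2b^2 + 2b + 2r^2 + 2r + 2t^2 + 2t + 1) + 1.
Since 2b^2 + 2b + 2r^2 + 2r + 2t^2 + 2t + 1 is an integer, the sum of squares is of the form 2k+1 for an integer k.

2(2b^2 + 2b + 2r^2 + 2r + 2t^2 + 2t + 1) + 1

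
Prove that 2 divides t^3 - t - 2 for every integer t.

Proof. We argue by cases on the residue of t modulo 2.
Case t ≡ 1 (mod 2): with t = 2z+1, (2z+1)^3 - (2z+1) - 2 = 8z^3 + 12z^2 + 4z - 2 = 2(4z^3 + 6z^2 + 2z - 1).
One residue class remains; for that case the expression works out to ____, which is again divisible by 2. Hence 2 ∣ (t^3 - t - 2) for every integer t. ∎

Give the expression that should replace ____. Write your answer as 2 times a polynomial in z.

2(4z^3 - z - 1)

The residues treated are {1}, so the missing case is t ≡ 0 (mod 2); write t = 2z.
Then (2z)^3 - (2z) - 2 = 8z^3 - 2z - 2 = 2(4z^3 - z - 1).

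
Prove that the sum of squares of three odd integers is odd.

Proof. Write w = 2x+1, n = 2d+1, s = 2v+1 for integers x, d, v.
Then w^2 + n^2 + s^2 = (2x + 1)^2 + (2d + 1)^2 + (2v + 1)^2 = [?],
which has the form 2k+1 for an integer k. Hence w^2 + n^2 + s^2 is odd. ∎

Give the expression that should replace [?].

2(2d^2 + 2d + 2v^2 + 2v + 2x^2 + 2x + 1) + 1

(2x + 1)^2 + (2d + 1)^2 + (2v + 1)^2 = 4d^2 + 4d + 4v^2 + 4v + 4x^2 + 4x + 3
= 2(2d^2 + 2d + 2v^2 + 2v + 2x^2 + 2x + 1) + 1.
Since 2d^2 + 2d + 2v^2 + 2v + 2x^2 + 2x + 1 is an integer, the sum of squares is of the form 2k+1 for an integer k.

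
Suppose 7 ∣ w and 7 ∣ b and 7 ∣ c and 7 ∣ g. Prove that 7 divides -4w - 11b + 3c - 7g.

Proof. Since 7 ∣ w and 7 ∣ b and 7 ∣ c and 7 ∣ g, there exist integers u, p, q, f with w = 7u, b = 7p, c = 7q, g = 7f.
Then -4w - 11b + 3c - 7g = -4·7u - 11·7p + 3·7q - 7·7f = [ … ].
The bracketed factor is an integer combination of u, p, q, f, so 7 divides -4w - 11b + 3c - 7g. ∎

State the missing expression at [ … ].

7(-7f - 11p + 3q - 4u)

Each term has a factor of 7: -4·7u - 11·7p + 3·7q - 7·7f = 7·(-7f - 11p + 3q - 4u).
Since -7f - 11p + 3q - 4u is an integer, 7 ∣ (-4w - 11b + 3c - 7g).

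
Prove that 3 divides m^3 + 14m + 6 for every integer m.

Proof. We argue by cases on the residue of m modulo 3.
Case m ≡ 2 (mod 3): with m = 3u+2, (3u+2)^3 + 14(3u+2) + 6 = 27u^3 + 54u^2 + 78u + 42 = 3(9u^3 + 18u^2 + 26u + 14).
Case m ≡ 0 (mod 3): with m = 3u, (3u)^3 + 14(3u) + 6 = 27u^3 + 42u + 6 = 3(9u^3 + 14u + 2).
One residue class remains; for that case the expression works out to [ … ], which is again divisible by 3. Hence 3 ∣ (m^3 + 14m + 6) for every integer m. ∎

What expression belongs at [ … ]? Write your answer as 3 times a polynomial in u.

The residues treated are {2, 0}, so the missing case is m ≡ 1 (mod 3); write m = 3u+1.
Then (3u+1)^3 + 14(3u+1) + 6 = 27u^3 + 27u^2 + 51u + 21 = 3(9u^3 + 9u^2 + 17u + 7).

3(9u^3 + 9u^2 + 17u + 7)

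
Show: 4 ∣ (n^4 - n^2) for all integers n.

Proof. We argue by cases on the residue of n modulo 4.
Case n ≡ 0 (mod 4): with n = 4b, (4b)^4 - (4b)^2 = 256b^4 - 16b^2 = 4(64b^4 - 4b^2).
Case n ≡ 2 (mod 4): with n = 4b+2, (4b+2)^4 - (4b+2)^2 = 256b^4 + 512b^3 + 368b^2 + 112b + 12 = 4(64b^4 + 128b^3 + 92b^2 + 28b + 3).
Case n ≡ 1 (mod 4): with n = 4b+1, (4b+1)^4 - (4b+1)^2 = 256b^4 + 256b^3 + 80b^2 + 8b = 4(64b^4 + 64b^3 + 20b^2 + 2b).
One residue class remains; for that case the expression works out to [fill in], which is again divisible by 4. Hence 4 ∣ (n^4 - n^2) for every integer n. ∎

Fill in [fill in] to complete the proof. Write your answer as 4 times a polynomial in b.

4(64b^4 + 192b^3 + 212b^2 + 102b + 18)

The residues treated are {0, 2, 1}, so the missing case is n ≡ 3 (mod 4); write n = 4b+3.
Then (4b+3)^4 - (4b+3)^2 = 256b^4 + 768b^3 + 848b^2 + 408b + 72 = 4(64b^4 + 192b^3 + 212b^2 + 102b + 18).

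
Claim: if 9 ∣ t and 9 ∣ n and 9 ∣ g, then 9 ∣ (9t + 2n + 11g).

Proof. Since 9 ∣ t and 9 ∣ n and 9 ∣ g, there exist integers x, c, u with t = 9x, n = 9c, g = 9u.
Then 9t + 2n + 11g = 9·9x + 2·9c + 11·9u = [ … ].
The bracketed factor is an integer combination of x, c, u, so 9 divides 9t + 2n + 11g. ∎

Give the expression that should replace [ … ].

9(2c + 11u + 9x)

Each term has a factor of 9: 9·9x + 2·9c + 11·9u = 9·(2c + 11u + 9x).
Since 2c + 11u + 9x is an integer, 9 ∣ (9t + 2n + 11g).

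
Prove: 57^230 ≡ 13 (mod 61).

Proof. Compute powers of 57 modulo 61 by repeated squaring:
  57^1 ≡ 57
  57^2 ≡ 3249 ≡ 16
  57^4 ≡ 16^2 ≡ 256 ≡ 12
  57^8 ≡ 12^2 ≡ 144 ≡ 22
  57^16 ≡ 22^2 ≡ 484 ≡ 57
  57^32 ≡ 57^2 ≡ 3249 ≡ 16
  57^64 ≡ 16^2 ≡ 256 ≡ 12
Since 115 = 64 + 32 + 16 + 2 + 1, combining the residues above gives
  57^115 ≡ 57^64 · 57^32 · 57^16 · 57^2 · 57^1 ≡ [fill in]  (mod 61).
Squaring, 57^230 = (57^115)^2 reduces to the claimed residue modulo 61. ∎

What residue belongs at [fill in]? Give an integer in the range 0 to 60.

Multiply the listed residues: 12 · 16 · 57 · 16 · 57 = 192 → 10944 → 175104 → 9980928.
Reducing modulo 61: 9980928 = 163621·61 + 47, so 57^115 ≡ 47.

47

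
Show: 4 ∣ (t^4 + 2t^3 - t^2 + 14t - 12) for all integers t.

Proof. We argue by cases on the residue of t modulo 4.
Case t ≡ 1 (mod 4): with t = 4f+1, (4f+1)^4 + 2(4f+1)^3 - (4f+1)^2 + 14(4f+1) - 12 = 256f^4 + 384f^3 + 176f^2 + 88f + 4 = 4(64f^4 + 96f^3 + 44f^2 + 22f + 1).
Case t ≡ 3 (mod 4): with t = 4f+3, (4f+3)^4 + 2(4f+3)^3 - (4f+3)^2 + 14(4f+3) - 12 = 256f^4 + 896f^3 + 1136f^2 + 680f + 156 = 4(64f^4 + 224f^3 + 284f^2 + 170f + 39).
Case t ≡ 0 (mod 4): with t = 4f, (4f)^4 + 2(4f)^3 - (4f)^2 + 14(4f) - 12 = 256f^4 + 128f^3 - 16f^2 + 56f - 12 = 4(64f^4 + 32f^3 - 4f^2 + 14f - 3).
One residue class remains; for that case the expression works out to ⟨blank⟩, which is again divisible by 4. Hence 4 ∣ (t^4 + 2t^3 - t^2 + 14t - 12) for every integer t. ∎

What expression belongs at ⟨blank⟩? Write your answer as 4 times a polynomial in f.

Only t ≡ 2 (mod 4) is unaccounted for. Put t = 4f+2:
(4f+2)^4 + 2(4f+2)^3 - (4f+2)^2 + 14(4f+2) - 12 expands to 256f^4 + 640f^3 + 560f^2 + 264f + 44,
and factoring out 4 leaves 4(64f^4 + 160f^3 + 140f^2 + 66f + 11).

4(64f^4 + 160f^3 + 140f^2 + 66f + 11)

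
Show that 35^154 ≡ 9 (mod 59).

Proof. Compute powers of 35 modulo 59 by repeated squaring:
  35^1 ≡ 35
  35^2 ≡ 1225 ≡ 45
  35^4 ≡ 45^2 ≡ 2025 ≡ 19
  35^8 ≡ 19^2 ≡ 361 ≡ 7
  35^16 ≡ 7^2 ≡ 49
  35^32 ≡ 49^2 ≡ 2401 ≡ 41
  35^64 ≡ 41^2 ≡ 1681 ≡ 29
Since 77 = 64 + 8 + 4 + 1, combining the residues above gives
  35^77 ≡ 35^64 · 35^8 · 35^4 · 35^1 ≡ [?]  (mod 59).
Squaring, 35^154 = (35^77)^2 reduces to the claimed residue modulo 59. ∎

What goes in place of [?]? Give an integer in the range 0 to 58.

35^64 · 35^8 · 35^4 · 35^1 ≡ 29 · 7 · 19 · 35 = 134995.
134995 mod 59 = 3, so 35^77 ≡ 3 (mod 59).

3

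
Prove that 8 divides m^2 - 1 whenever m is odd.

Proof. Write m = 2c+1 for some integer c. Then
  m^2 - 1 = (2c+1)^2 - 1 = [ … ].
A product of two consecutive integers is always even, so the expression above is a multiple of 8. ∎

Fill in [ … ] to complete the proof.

4c(c + 1)

(2c+1)^2 - 1 = 4c^2 + 4c + 1 - 1 = 4c^2 + 4c = 4c(c+1).
Since c and c+1 are consecutive, c(c+1) is even, and 4·(even) is a multiple of 8.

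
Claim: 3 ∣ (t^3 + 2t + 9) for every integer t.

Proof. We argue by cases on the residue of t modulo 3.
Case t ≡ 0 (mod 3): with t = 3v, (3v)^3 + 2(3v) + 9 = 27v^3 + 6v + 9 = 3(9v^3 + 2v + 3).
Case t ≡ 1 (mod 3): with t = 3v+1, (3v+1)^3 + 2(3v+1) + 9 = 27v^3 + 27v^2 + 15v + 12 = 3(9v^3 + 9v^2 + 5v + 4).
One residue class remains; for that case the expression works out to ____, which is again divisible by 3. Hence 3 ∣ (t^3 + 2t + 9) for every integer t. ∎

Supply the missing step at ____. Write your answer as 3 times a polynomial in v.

Only t ≡ 2 (mod 3) is unaccounted for. Put t = 3v+2:
(3v+2)^3 + 2(3v+2) + 9 expands to 27v^3 + 54v^2 + 42v + 21,
and factoring out 3 leaves 3(9v^3 + 18v^2 + 14v + 7).

3(9v^3 + 18v^2 + 14v + 7)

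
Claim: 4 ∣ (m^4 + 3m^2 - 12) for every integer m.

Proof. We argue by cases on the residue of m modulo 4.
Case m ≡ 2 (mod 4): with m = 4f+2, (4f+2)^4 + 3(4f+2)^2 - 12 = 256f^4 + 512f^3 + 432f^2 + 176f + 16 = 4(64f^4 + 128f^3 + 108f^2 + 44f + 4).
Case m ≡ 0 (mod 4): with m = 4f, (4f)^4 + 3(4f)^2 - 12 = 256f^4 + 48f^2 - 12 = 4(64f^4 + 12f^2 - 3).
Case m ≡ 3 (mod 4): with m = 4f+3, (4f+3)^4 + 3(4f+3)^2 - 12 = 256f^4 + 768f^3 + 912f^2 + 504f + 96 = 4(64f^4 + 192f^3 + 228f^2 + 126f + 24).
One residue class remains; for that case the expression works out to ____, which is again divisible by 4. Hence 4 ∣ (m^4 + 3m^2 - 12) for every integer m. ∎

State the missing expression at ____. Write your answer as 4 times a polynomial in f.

4(64f^4 + 64f^3 + 36f^2 + 10f - 2)

Only m ≡ 1 (mod 4) is unaccounted for. Put m = 4f+1:
(4f+1)^4 + 3(4f+1)^2 - 12 expands to 256f^4 + 256f^3 + 144f^2 + 40f - 8,
and factoring out 4 leaves 4(64f^4 + 64f^3 + 36f^2 + 10f - 2).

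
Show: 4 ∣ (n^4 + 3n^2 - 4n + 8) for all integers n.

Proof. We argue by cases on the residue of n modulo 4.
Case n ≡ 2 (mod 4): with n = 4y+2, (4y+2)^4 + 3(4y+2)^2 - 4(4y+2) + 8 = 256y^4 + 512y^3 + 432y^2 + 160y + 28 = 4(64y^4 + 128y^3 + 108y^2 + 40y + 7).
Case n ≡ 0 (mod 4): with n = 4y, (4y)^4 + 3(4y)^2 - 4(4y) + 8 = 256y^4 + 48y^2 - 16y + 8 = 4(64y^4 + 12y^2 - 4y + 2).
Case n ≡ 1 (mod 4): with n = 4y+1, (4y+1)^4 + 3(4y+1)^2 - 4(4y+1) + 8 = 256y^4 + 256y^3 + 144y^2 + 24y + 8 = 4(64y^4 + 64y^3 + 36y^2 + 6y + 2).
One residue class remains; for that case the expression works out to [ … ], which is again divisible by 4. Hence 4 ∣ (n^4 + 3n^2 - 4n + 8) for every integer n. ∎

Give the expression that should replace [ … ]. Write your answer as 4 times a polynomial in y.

4(64y^4 + 192y^3 + 228y^2 + 122y + 26)

The residues treated are {2, 0, 1}, so the missing case is n ≡ 3 (mod 4); write n = 4y+3.
Then (4y+3)^4 + 3(4y+3)^2 - 4(4y+3) + 8 = 256y^4 + 768y^3 + 912y^2 + 488y + 104 = 4(64y^4 + 192y^3 + 228y^2 + 122y + 26).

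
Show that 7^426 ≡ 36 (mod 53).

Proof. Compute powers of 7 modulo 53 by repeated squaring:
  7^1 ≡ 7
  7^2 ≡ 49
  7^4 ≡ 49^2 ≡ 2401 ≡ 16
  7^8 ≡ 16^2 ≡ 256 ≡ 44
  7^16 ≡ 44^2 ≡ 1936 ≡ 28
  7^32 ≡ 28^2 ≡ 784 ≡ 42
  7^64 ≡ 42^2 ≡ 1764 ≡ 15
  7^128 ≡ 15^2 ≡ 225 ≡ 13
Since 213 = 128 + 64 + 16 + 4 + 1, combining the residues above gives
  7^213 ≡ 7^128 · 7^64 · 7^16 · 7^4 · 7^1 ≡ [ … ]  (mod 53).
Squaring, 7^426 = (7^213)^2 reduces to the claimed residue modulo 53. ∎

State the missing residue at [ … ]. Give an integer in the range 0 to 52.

Multiply the listed residues: 13 · 15 · 28 · 16 · 7 = 195 → 5460 → 87360 → 611520.
Reducing modulo 53: 611520 = 11538·53 + 6, so 7^213 ≡ 6.

6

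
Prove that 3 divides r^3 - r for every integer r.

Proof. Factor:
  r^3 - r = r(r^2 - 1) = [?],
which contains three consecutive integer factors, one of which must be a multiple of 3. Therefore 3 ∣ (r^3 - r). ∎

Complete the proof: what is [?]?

r(r^2 - 1) = r(r - 1)(r + 1) = (r - 1)r(r + 1).
These three factors are consecutive integers, so their product is divisible by 3.

(r - 1)r(r + 1)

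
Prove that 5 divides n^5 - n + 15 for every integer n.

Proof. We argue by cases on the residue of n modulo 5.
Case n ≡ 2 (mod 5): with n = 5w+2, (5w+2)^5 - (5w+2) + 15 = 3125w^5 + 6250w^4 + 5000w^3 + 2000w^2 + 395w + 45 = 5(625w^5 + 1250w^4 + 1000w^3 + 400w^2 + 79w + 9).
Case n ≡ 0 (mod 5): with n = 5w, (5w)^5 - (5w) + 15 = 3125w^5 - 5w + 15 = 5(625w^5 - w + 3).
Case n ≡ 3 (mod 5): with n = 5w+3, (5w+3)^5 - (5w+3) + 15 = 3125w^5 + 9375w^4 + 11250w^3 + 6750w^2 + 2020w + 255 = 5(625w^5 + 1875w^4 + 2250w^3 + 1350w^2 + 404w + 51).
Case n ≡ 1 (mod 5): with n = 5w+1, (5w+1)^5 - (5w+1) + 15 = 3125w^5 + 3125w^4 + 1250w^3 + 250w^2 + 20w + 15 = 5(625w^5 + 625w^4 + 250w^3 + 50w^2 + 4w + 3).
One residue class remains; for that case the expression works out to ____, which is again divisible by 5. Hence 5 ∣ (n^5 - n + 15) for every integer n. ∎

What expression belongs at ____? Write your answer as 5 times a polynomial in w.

The residues treated are {2, 0, 3, 1}, so the missing case is n ≡ 4 (mod 5); write n = 5w+4.
Then (5w+4)^5 - (5w+4) + 15 = 3125w^5 + 12500w^4 + 20000w^3 + 16000w^2 + 6395w + 1035 = 5(625w^5 + 2500w^4 + 4000w^3 + 3200w^2 + 1279w + 207).

5(625w^5 + 2500w^4 + 4000w^3 + 3200w^2 + 1279w + 207)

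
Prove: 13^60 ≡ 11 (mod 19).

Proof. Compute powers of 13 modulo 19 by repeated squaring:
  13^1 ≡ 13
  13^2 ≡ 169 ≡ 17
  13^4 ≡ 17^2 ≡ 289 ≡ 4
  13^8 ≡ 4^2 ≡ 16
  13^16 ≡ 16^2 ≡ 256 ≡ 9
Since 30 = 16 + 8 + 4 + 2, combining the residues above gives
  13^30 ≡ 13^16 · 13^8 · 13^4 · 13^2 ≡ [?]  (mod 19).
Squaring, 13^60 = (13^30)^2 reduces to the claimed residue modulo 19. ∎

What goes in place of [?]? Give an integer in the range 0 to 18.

7

Multiply the listed residues: 9 · 16 · 4 · 17 = 144 → 576 → 9792.
Reducing modulo 19: 9792 = 515·19 + 7, so 13^30 ≡ 7.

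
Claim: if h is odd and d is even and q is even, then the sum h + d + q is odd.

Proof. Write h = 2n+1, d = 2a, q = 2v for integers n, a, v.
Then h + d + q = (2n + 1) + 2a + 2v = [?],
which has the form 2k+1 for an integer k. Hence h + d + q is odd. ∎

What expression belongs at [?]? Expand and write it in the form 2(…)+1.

(2n + 1) + 2a + 2v = 2a + 2n + 2v + 1
= 2(a + n + v) + 1.
Since a + n + v is an integer, the sum is of the form 2k+1 for an integer k.

2(a + n + v) + 1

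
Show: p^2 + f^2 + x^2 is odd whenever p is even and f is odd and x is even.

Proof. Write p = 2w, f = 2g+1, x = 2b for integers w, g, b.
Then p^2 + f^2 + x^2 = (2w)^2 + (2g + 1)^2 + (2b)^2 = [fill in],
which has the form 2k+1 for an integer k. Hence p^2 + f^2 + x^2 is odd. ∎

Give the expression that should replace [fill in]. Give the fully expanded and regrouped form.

2(2b^2 + 2g^2 + 2g + 2w^2) + 1

(2w)^2 + (2g + 1)^2 + (2b)^2 = 4b^2 + 4g^2 + 4g + 4w^2 + 1
= 2(2b^2 + 2g^2 + 2g + 2w^2) + 1.
Since 2b^2 + 2g^2 + 2g + 2w^2 is an integer, the sum of squares is of the form 2k+1 for an integer k.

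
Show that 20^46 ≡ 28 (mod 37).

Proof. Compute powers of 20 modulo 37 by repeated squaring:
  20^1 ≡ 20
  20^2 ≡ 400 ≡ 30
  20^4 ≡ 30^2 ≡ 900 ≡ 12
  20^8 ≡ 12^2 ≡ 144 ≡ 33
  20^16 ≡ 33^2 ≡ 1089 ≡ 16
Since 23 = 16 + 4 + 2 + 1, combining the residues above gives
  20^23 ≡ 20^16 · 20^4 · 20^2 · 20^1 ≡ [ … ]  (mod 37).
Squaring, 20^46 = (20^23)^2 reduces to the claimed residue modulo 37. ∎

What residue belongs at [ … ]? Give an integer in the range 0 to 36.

19

Multiply the listed residues: 16 · 12 · 30 · 20 = 192 → 5760 → 115200.
Reducing modulo 37: 115200 = 3113·37 + 19, so 20^23 ≡ 19.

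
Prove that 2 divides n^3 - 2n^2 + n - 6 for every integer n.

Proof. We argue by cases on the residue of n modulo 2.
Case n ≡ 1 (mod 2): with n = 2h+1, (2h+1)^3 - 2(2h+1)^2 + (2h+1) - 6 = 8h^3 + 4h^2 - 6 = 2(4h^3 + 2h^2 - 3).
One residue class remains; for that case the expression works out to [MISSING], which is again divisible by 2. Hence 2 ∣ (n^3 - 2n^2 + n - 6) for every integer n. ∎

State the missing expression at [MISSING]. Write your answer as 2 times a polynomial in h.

The residues treated are {1}, so the missing case is n ≡ 0 (mod 2); write n = 2h.
Then (2h)^3 - 2(2h)^2 + (2h) - 6 = 8h^3 - 8h^2 + 2h - 6 = 2(4h^3 - 4h^2 + h - 3).

2(4h^3 - 4h^2 + h - 3)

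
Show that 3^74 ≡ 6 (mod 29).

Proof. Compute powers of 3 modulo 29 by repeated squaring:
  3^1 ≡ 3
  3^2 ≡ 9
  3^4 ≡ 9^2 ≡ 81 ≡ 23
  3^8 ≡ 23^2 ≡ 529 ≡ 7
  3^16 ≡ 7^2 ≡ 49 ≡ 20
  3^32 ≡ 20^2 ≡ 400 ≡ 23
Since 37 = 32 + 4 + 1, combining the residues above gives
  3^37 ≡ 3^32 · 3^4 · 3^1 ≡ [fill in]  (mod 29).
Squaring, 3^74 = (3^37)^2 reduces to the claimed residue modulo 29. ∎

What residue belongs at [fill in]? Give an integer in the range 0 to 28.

3^32 · 3^4 · 3^1 ≡ 23 · 23 · 3 = 1587.
1587 mod 29 = 21, so 3^37 ≡ 21 (mod 29).

21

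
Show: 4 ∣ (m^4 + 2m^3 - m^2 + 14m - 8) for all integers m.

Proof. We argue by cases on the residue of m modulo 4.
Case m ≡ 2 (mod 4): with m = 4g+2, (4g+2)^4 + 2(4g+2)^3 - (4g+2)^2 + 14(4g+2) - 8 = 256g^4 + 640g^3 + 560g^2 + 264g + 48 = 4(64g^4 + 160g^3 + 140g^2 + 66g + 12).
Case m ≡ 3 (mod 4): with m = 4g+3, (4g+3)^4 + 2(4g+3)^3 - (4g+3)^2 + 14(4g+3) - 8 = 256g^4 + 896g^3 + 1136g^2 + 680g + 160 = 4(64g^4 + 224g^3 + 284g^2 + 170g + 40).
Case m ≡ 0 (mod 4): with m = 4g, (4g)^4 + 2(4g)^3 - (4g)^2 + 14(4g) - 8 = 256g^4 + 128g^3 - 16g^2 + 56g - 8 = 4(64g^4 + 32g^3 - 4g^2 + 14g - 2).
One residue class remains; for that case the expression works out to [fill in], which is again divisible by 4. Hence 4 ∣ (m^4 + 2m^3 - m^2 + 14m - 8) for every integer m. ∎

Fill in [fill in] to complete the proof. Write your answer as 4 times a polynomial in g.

The residues treated are {2, 3, 0}, so the missing case is m ≡ 1 (mod 4); write m = 4g+1.
Then (4g+1)^4 + 2(4g+1)^3 - (4g+1)^2 + 14(4g+1) - 8 = 256g^4 + 384g^3 + 176g^2 + 88g + 8 = 4(64g^4 + 96g^3 + 44g^2 + 22g + 2).

4(64g^4 + 96g^3 + 44g^2 + 22g + 2)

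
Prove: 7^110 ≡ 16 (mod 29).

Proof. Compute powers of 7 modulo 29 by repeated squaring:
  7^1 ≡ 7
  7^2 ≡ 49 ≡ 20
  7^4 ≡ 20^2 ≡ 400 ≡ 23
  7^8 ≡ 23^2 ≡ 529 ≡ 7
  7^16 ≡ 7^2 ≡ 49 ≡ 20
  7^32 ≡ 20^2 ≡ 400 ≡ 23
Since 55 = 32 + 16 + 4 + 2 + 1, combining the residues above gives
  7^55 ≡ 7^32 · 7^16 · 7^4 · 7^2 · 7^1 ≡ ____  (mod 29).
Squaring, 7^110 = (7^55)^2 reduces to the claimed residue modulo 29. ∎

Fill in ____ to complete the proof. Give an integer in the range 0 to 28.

7^32 · 7^16 · 7^4 · 7^2 · 7^1 ≡ 23 · 20 · 23 · 20 · 7 = 1481200.
1481200 mod 29 = 25, so 7^55 ≡ 25 (mod 29).

25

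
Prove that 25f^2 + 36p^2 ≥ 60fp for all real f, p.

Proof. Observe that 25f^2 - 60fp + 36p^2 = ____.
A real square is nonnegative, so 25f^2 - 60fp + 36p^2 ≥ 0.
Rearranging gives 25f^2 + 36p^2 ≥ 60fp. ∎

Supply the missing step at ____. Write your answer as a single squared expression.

(5f - 6p)^2

25f^2 - 60fp + 36p^2 is a perfect-square trinomial: the outer terms are (5f)^2 and (6p)^2, and the cross term is -2·5f·6p.
So 25f^2 - 60fp + 36p^2 = (5f - 6p)^2 ≥ 0.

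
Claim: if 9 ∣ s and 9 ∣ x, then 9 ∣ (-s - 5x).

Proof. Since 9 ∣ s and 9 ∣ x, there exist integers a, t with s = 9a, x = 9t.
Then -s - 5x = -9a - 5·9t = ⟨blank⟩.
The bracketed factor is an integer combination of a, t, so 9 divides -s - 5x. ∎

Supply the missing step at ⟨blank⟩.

9(-a - 5t)

Pull the common 9 out of every term: -9a - 5·9t = 9(-a - 5t).
-a - 5t is an integer, which exhibits the divisibility.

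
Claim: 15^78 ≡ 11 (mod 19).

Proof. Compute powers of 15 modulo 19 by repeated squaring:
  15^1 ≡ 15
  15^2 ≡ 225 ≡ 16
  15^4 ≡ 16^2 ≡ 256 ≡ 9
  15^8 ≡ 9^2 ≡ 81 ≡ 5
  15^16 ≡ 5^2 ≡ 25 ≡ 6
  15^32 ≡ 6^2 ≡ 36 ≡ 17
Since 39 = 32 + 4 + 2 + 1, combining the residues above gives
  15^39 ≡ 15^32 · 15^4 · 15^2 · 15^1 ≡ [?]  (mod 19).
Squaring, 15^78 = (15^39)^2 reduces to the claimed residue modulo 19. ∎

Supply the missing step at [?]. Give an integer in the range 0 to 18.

15^32 · 15^4 · 15^2 · 15^1 ≡ 17 · 9 · 16 · 15 = 36720.
36720 mod 19 = 12, so 15^39 ≡ 12 (mod 19).

12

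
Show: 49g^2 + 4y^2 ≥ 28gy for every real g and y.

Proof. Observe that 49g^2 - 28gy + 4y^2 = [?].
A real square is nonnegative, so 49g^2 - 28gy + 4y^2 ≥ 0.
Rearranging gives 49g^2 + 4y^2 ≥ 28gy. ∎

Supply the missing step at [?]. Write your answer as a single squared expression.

(7g - 2y)^2

49g^2 - 28gy + 4y^2 is a perfect-square trinomial: the outer terms are (7g)^2 and (2y)^2, and the cross term is -2·7g·2y.
So 49g^2 - 28gy + 4y^2 = (7g - 2y)^2 ≥ 0.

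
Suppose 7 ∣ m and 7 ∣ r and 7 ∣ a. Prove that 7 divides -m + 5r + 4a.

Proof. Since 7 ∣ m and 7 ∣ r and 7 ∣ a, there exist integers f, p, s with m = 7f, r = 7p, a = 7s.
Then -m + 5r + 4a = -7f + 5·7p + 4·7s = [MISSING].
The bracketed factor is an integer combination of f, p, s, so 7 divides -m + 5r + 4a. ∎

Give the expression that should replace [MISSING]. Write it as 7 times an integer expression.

7(-f + 5p + 4s)

Pull the common 7 out of every term: -7f + 5·7p + 4·7s = 7(-f + 5p + 4s).
-f + 5p + 4s is an integer, which exhibits the divisibility.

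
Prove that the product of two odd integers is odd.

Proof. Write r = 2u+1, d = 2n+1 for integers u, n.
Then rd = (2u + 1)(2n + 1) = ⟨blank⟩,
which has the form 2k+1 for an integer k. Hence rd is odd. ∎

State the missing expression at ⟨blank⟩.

(2u + 1)(2n + 1) = 4nu + 2n + 2u + 1
= 2(2nu + n + u) + 1.
Since 2nu + n + u is an integer, the product is of the form 2k+1 for an integer k.

2(2nu + n + u) + 1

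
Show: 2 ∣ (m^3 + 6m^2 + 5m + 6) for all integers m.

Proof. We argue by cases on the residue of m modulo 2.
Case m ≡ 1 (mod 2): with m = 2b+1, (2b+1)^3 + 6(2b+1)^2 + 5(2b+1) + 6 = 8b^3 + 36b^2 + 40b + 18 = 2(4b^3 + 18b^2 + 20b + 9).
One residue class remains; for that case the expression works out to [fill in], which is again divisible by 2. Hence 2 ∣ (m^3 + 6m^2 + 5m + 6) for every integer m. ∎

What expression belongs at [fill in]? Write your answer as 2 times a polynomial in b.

2(4b^3 + 12b^2 + 5b + 3)

The residues treated are {1}, so the missing case is m ≡ 0 (mod 2); write m = 2b.
Then (2b)^3 + 6(2b)^2 + 5(2b) + 6 = 8b^3 + 24b^2 + 10b + 6 = 2(4b^3 + 12b^2 + 5b + 3).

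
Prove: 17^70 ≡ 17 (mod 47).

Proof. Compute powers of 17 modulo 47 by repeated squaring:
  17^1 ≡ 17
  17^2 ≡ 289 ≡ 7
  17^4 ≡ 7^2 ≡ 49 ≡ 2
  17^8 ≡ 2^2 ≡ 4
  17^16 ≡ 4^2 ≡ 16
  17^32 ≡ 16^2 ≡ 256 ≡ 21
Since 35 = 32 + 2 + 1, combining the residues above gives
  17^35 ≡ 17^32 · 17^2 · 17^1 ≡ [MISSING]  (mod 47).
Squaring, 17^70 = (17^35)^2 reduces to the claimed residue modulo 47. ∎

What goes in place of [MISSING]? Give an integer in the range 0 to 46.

8

Multiply the listed residues: 21 · 7 · 17 = 147 → 2499.
Reducing modulo 47: 2499 = 53·47 + 8, so 17^35 ≡ 8.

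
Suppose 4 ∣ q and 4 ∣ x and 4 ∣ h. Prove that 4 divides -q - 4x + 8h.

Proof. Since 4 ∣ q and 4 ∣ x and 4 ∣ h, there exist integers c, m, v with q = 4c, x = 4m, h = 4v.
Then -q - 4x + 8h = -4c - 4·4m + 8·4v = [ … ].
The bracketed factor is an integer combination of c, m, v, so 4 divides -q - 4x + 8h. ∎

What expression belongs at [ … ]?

4(-c - 4m + 8v)

Each term has a factor of 4: -4c - 4·4m + 8·4v = 4·(-c - 4m + 8v).
Since -c - 4m + 8v is an integer, 4 ∣ (-q - 4x + 8h).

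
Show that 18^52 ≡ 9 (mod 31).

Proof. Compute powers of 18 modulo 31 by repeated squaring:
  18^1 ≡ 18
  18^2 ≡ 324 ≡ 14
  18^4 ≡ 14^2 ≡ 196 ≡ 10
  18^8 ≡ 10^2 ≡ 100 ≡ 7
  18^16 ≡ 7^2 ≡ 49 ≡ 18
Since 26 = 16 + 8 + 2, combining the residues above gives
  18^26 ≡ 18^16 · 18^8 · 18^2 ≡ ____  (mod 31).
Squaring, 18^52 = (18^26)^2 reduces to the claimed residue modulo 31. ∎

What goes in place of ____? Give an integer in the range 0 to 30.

28

Multiply the listed residues: 18 · 7 · 14 = 126 → 1764.
Reducing modulo 31: 1764 = 56·31 + 28, so 18^26 ≡ 28.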